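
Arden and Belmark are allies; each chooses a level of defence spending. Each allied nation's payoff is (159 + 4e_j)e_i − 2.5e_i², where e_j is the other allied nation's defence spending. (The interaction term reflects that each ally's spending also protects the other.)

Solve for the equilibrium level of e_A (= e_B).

159

Arden's payoff is (159 + 4e_B)e_A − 2.5e_A².
∂π/∂e_A = 159 + 4e_B − 5e_A = 0, so e_A = 31.8 + 0.8e_B.
The game is symmetric, so in equilibrium e_B = e_A: the reaction function gives 0.2e_A = 31.8, hence e_A = 159.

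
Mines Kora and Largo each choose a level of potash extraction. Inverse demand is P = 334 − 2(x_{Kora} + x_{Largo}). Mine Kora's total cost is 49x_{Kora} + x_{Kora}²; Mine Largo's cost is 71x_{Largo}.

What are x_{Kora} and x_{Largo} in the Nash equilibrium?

Mine Kora's profit: π = x_{Kora}(334 − 2(x_{Kora} + x_{Largo})) − 49x_{Kora} − x_{Kora}².
∂π/∂x_{Kora} = 285 − 6x_{Kora} − 2x_{Largo} = 0, so x_{Kora} = 47.5 − (1/3)x_{Largo}.
For Largo: ∂π/∂x_{Largo} = 263 − 4x_{Largo} − 2x_{Kora} = 0 ⇒ x_{Largo} = 65.75 − 0.5x_{Kora}.
Solving the two reaction functions simultaneously: (1 − (−1/3)(−0.5))x_{Kora} = 47.5 − (1/3)·65.75, so (5/6)x_{Kora} = 307/12 and x_{Kora} = 30.7.
Then x_{Largo} = 65.75 − 0.5·30.7 = 50.4.

30.7, 50.4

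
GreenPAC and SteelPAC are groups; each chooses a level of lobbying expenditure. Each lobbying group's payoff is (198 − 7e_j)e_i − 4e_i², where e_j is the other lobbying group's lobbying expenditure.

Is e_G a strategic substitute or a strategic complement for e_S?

GreenPAC's payoff is (198 − 7e_S)e_G − 4e_G².
∂π/∂e_G = 198 − 7e_S − 8e_G = 0, so e_G = 24.75 − 0.875e_S.
The best-response slope de_G/de_S = −0.875 < 0: the reaction function is downward-sloping, so the choices are strategic substitutes.

strategic substitutes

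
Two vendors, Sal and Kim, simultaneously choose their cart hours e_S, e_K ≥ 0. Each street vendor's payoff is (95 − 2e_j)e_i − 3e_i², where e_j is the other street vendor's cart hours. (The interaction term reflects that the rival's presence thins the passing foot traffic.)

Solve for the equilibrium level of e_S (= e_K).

Sal's payoff is (95 − 2e_K)e_S − 3e_S².
∂π/∂e_S = 95 − 2e_K − 6e_S = 0, so e_S = 95/6 − (1/3)e_K.
Setting e_S = e_K in the reaction function: e_S = 95/6 − (1/3)e_S, so e_S = (95/6) / (4/3) = 11.875.

11.875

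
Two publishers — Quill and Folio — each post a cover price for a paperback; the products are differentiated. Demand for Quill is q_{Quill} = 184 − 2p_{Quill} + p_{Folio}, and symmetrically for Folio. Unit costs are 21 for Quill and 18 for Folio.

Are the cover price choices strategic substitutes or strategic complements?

strategic complements

Quill's profit: π = (p_{Quill} − 21)(184 − 2p_{Quill} + p_{Folio}).
∂π/∂p_{Quill} = 226 − 4p_{Quill} + p_{Folio} = 0 ⇒ p_{Quill} = 56.5 + 0.25p_{Folio}.
The best-response slope dp_{Quill}/dp_{Folio} = 0.25 > 0: the reaction function is upward-sloping, so the choices are strategic complements.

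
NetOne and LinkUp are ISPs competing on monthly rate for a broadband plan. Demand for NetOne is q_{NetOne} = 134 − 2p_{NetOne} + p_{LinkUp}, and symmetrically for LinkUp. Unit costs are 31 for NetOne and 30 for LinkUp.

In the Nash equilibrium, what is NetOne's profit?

NetOne's profit: π = (p_{NetOne} − 31)(134 − 2p_{NetOne} + p_{LinkUp}).
∂π/∂p_{NetOne} = 196 − 4p_{NetOne} + p_{LinkUp} = 0 ⇒ p_{NetOne} = 49 + 0.25p_{LinkUp}.
Similarly p_{LinkUp} = 48.5 + 0.25p_{NetOne}.
Plugging p_{LinkUp} into NetOne's best response: p_{NetOne} = 49 + 0.25(48.5 + 0.25p_{NetOne}) ⇒ 0.9375p_{NetOne} = 61.125, so p_{NetOne} = 65.2.
Then p_{LinkUp} = 48.5 + 0.25·65.2 = 64.8.
q_{NetOne} = 134 − 2·65.2 + 64.8 = 68.4.
Profit = (65.2 − 31)·68.4 = 2339.28.

2339.28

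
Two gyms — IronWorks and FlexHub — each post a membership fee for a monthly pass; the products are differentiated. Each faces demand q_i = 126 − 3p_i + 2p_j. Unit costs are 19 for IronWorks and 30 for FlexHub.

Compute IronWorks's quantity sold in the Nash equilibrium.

86.4375

IronWorks's profit: π = (p_{IronWorks} − 19)(126 − 3p_{IronWorks} + 2p_{FlexHub}).
∂π/∂p_{IronWorks} = 183 − 6p_{IronWorks} + 2p_{FlexHub} = 0 ⇒ p_{IronWorks} = 30.5 + (1/3)p_{FlexHub}.
Similarly p_{FlexHub} = 36 + (1/3)p_{IronWorks}.
Plugging p_{FlexHub} into IronWorks's best response: p_{IronWorks} = 30.5 + (1/3)(36 + (1/3)p_{IronWorks}) ⇒ (8/9)p_{IronWorks} = 42.5, so p_{IronWorks} = 47.8125.
Then p_{FlexHub} = 36 + (1/3)·47.8125 = 51.9375.
q_{IronWorks} = 126 − 3·47.8125 + 2·51.9375 = 86.4375.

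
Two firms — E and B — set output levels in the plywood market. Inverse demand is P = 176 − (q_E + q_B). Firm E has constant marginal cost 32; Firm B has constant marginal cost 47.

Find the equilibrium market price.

Firm E's profit: π = q_E(176 − (q_E + q_B)) − 32q_E.
∂π/∂q_E = 144 − 2q_E − q_B = 0, so q_E = 72 − 0.5q_B.
By the same steps for B: q_B = 64.5 − 0.5q_E.
Solving the two reaction functions simultaneously: (1 − (−0.5)(−0.5))q_E = 72 − 0.5·64.5, so 0.75q_E = 39.75 and q_E = 53.
Then q_B = 64.5 − 0.5·53 = 38.
Equilibrium price: P = 176 − 91 = 85.

85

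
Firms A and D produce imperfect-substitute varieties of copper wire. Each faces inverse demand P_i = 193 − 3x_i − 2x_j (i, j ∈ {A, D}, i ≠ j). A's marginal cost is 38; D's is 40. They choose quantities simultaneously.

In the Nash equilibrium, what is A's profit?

1140.75

Firm A's profit: π = x_A(193 − 3x_A − 2x_D) − 38x_A.
∂π/∂x_A = 155 − 6x_A − 2x_D = 0 ⇒ x_A = 155/6 − (1/3)x_D.
Similarly x_D = 25.5 − (1/3)x_A.
Plugging x_D into A's best response: x_A = 155/6 − (1/3)(25.5 − (1/3)x_A) ⇒ (8/9)x_A = 52/3, so x_A = 19.5.
Then x_D = 25.5 − (1/3)·19.5 = 19.
P_A = 193 − 3·19.5 − 2·19 = 96.5.
Profit = (96.5 − 38)·19.5 = 1140.75.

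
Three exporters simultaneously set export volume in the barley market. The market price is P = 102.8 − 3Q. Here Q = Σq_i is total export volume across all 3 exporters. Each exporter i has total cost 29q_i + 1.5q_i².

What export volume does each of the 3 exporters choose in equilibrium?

A representative exporter's profit is π_i = q_i(102.8 − 3Q) − 29q_i − 1.5q_i², with Q = q_i + Σ_{j≠i} q_j.
First-order condition: 73.8 − 9q_i − 3Σ_{j≠i} q_j = 0.
Imposing symmetry (q_j = q for all j) turns Σ_{j≠i} q_j into 2q, so 73.8 = 15q and q = 4.92.

4.92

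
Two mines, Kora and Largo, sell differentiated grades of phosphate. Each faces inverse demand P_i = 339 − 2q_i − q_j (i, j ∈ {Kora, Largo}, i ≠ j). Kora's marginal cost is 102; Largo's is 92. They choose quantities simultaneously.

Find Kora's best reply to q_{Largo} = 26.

Mine Kora's profit: π = q_{Kora}(339 − 2q_{Kora} − q_{Largo}) − 102q_{Kora}.
∂π/∂q_{Kora} = 237 − 4q_{Kora} − q_{Largo} = 0 ⇒ q_{Kora} = 59.25 − 0.25q_{Largo}.
At q_{Largo} = 26: q_{Kora} = 59.25 − 0.25·26 = 52.75.

52.75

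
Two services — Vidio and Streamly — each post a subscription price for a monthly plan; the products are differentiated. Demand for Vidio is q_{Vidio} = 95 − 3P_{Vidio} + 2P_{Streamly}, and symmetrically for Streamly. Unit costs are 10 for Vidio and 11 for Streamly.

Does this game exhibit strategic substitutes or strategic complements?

Vidio's profit: π = (P_{Vidio} − 10)(95 − 3P_{Vidio} + 2P_{Streamly}).
∂π/∂P_{Vidio} = 125 − 6P_{Vidio} + 2P_{Streamly} = 0 ⇒ P_{Vidio} = 125/6 + (1/3)P_{Streamly}.
The best-response slope dP_{Vidio}/dP_{Streamly} = 1/3 > 0: the reaction function is upward-sloping, so the choices are strategic complements.

strategic complements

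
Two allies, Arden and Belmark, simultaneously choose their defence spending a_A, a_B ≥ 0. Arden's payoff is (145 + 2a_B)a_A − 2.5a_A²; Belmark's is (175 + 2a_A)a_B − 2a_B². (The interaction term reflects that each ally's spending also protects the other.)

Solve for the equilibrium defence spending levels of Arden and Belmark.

58.125, 72.8125

Expanding Arden's payoff: 145a_A + 2a_Ba_A − 2.5a_A².
∂π/∂a_A = 145 + 2a_B − 5a_A = 0, so a_A = 29 + 0.4a_B.
Likewise for Belmark: a_B = 43.75 + 0.5a_A.
Solving the two reaction functions simultaneously: (1 − (0.4)(0.5))a_A = 29 + 0.4·43.75, so 0.8a_A = 46.5 and a_A = 58.125.
Then a_B = 43.75 + 0.5·58.125 = 72.8125.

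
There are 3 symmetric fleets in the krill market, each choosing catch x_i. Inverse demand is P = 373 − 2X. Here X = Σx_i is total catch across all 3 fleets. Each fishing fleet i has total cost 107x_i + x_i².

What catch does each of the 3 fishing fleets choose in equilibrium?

26.6

A representative fishing fleet's profit is π_i = x_i(373 − 2X) − 107x_i − x_i², with X = x_i + Σ_{j≠i} x_j.
First-order condition: 266 − 6x_i − 2Σ_{j≠i} x_j = 0.
Imposing symmetry (x_j = x for all j) turns Σ_{j≠i} x_j into 2x, so 266 = 10x and x = 26.6.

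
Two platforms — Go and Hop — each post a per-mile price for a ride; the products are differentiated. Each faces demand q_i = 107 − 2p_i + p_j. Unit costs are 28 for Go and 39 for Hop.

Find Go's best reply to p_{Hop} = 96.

64.75

Go's profit: π = (p_{Go} − 28)(107 − 2p_{Go} + p_{Hop}).
∂π/∂p_{Go} = 163 − 4p_{Go} + p_{Hop} = 0 ⇒ p_{Go} = 40.75 + 0.25p_{Hop}.
At p_{Hop} = 96: p_{Go} = 40.75 + 0.25·96 = 64.75.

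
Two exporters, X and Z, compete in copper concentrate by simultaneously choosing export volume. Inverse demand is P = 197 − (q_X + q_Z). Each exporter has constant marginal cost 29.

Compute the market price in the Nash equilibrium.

Exporter X's profit: π = q_X(197 − (q_X + q_Z)) − 29q_X.
∂π/∂q_X = 168 − 2q_X − q_Z = 0, so q_X = 84 − 0.5q_Z.
Setting q_X = q_Z in the reaction function: q_X = 84 − 0.5q_X, so q_X = 84 / 1.5 = 56.
Equilibrium price: P = 197 − 112 = 85.

85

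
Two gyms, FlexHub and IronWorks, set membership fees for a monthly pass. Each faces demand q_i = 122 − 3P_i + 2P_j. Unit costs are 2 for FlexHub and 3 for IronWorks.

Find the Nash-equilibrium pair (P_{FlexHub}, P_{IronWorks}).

FlexHub's profit: π = (P_{FlexHub} − 2)(122 − 3P_{FlexHub} + 2P_{IronWorks}).
∂π/∂P_{FlexHub} = 128 − 6P_{FlexHub} + 2P_{IronWorks} = 0 ⇒ P_{FlexHub} = 64/3 + (1/3)P_{IronWorks}.
Similarly P_{IronWorks} = 131/6 + (1/3)P_{FlexHub}.
Substituting the second reaction function into the first: P_{FlexHub} = 64/3 + (1/3)(131/6 + (1/3)P_{FlexHub}), which gives (8/9)P_{FlexHub} = 515/18 ⇒ P_{FlexHub} = 32.1875.
Then P_{IronWorks} = 131/6 + (1/3)·32.1875 = 32.5625.

32.1875, 32.5625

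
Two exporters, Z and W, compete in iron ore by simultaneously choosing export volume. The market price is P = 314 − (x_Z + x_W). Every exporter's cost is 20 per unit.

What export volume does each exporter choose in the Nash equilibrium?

Exporter Z's profit: π = x_Z(314 − (x_Z + x_W)) − 20x_Z.
∂π/∂x_Z = 294 − 2x_Z − x_W = 0, so x_Z = 147 − 0.5x_W.
By symmetry x_W = x_Z; substituting into the reaction function, 1.5x_Z = 147 and x_Z = 98.

98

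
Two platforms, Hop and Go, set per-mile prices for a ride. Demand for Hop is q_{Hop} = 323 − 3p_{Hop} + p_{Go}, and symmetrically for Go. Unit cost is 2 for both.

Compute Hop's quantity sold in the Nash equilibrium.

191.4

Hop's profit: π = (p_{Hop} − 2)(323 − 3p_{Hop} + p_{Go}).
∂π/∂p_{Hop} = 329 − 6p_{Hop} + p_{Go} = 0 ⇒ p_{Hop} = 329/6 + (1/6)p_{Go}.
The game is symmetric, so in equilibrium p_{Go} = p_{Hop}: the reaction function gives (5/6)p_{Hop} = 329/6, hence p_{Hop} = 65.8.
q_{Hop} = 323 − 3·65.8 + 65.8 = 191.4.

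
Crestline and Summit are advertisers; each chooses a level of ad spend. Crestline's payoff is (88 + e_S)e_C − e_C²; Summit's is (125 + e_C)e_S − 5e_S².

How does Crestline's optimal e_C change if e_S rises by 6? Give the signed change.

3

Expanding Crestline's payoff: 88e_C + e_Se_C − e_C².
∂π/∂e_C = 88 + e_S − 2e_C = 0, so e_C = 44 + 0.5e_S.
The reaction-function slope is 0.5, so a 6-unit rise in e_S moves e_C by 0.5 × 6 = 3. Crestline's best response rises — the actions are strategic complements.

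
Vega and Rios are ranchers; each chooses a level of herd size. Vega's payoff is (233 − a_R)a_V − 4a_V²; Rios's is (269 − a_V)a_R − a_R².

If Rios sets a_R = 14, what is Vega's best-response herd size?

27.375

Expanding Vega's payoff: 233a_V − a_Ra_V − 4a_V².
∂π/∂a_V = 233 − a_R − 8a_V = 0, so a_V = 29.125 − 0.125a_R.
At a_R = 14: a_V = 29.125 − 0.125·14 = 27.375.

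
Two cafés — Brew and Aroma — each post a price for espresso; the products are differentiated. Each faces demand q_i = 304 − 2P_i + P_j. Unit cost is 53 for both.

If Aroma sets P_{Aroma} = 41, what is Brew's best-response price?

112.75

Brew's profit: π = (P_{Brew} − 53)(304 − 2P_{Brew} + P_{Aroma}).
∂π/∂P_{Brew} = 410 − 4P_{Brew} + P_{Aroma} = 0 ⇒ P_{Brew} = 102.5 + 0.25P_{Aroma}.
At P_{Aroma} = 41: P_{Brew} = 102.5 + 0.25·41 = 112.75.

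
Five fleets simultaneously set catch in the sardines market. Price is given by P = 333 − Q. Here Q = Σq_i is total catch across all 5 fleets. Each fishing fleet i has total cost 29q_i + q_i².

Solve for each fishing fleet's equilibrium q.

A representative fishing fleet's profit is π_i = q_i(333 − Q) − 29q_i − q_i², with Q = q_i + Σ_{j≠i} q_j.
First-order condition: 304 − 4q_i − Σ_{j≠i} q_j = 0.
Imposing symmetry (q_j = q for all j) turns Σ_{j≠i} q_j into 4q, so 304 = 8q and q = 38.

38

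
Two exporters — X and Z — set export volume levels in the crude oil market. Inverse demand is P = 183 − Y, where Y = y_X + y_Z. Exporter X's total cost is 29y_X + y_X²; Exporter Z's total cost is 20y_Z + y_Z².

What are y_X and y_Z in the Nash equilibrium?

Exporter X's profit: π = y_X(183 − (y_X + y_Z)) − 29y_X − y_X².
∂π/∂y_X = 154 − 4y_X − y_Z = 0, so y_X = 38.5 − 0.25y_Z.
By the same steps for Z: y_Z = 40.75 − 0.25y_X.
Solving the two reaction functions simultaneously: (1 − (−0.25)(−0.25))y_X = 38.5 − 0.25·40.75, so 0.9375y_X = 28.3125 and y_X = 30.2.
Then y_Z = 40.75 − 0.25·30.2 = 33.2.

30.2, 33.2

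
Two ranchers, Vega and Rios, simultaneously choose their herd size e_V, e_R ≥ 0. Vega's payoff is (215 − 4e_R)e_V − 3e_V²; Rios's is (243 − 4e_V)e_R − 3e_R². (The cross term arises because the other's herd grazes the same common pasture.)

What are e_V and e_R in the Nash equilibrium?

15.9, 29.9

Expanding Vega's payoff: 215e_V − 4e_Re_V − 3e_V².
∂π/∂e_V = 215 − 4e_R − 6e_V = 0, so e_V = 215/6 − (2/3)e_R.
Likewise for Rios: e_R = 40.5 − (2/3)e_V.
Substituting the second reaction function into the first: e_V = 215/6 − (2/3)(40.5 − (2/3)e_V), which gives (5/9)e_V = 53/6 ⇒ e_V = 15.9.
Then e_R = 40.5 − (2/3)·15.9 = 29.9.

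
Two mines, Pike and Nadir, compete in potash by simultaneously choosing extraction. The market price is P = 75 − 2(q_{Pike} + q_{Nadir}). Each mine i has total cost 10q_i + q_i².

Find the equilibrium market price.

Mine Pike's profit: π = q_{Pike}(75 − 2(q_{Pike} + q_{Nadir})) − 10q_{Pike} − q_{Pike}².
∂π/∂q_{Pike} = 65 − 6q_{Pike} − 2q_{Nadir} = 0, so q_{Pike} = 65/6 − (1/3)q_{Nadir}.
Setting q_{Pike} = q_{Nadir} in the reaction function: q_{Pike} = 65/6 − (1/3)q_{Pike}, so q_{Pike} = (65/6) / (4/3) = 8.125.
Equilibrium price: P = 75 − 2·16.25 = 42.5.

42.5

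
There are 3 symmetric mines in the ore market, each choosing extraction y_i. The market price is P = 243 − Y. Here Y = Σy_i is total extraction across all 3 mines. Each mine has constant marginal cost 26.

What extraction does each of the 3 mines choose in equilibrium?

54.25

A representative mine's profit is π_i = y_i(243 − Y) − 26y_i, with Y = y_i + Σ_{j≠i} y_j.
First-order condition: 217 − 2y_i − Σ_{j≠i} y_j = 0.
With identical mines, set every y_j = y: then 217 − 2y − 2y = 0, i.e. y = 217/4 = 54.25.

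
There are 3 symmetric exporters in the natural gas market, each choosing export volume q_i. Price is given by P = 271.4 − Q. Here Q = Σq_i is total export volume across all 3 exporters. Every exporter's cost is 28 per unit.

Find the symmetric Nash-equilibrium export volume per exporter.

60.85

A representative exporter's profit is π_i = q_i(271.4 − Q) − 28q_i, with Q = q_i + Σ_{j≠i} q_j.
First-order condition: 243.4 − 2q_i − Σ_{j≠i} q_j = 0.
With identical exporters, set every q_j = q: then 243.4 − 2q − 2q = 0, i.e. q = 243.4/4 = 60.85.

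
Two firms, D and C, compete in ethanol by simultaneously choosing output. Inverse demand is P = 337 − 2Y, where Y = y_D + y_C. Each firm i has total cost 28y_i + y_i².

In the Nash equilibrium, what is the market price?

182.5

Firm D's profit: π = y_D(337 − 2(y_D + y_C)) − 28y_D − y_D².
∂π/∂y_D = 309 − 6y_D − 2y_C = 0, so y_D = 51.5 − (1/3)y_C.
By symmetry y_C = y_D; substituting into the reaction function, (4/3)y_D = 51.5 and y_D = 38.625.
Equilibrium price: P = 337 − 2·77.25 = 182.5.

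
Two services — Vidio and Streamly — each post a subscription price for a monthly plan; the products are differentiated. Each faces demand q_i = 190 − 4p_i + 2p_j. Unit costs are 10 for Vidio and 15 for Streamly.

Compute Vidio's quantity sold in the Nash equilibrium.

Vidio's profit: π = (p_{Vidio} − 10)(190 − 4p_{Vidio} + 2p_{Streamly}).
∂π/∂p_{Vidio} = 230 − 8p_{Vidio} + 2p_{Streamly} = 0 ⇒ p_{Vidio} = 28.75 + 0.25p_{Streamly}.
Similarly p_{Streamly} = 31.25 + 0.25p_{Vidio}.
Solving the two reaction functions simultaneously: (1 − (0.25)(0.25))p_{Vidio} = 28.75 + 0.25·31.25, so 0.9375p_{Vidio} = 36.5625 and p_{Vidio} = 39.
Then p_{Streamly} = 31.25 + 0.25·39 = 41.
q_{Vidio} = 190 − 4·39 + 2·41 = 116.

116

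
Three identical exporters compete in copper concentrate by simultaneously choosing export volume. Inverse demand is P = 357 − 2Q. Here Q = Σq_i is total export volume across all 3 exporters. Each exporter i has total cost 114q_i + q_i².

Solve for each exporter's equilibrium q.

24.3

A representative exporter's profit is π_i = q_i(357 − 2Q) − 114q_i − q_i², with Q = q_i + Σ_{j≠i} q_j.
First-order condition: 243 − 6q_i − 2Σ_{j≠i} q_j = 0.
Imposing symmetry (q_j = q for all j) turns Σ_{j≠i} q_j into 2q, so 243 = 10q and q = 24.3.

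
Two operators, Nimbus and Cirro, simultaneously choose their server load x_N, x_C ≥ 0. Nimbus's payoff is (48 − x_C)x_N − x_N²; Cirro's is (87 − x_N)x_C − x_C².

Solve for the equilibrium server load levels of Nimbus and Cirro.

3, 42

Expanding Nimbus's payoff: 48x_N − x_Cx_N − x_N².
∂π/∂x_N = 48 − x_C − 2x_N = 0, so x_N = 24 − 0.5x_C.
Likewise for Cirro: x_C = 43.5 − 0.5x_N.
Plugging x_C into Nimbus's best response: x_N = 24 − 0.5(43.5 − 0.5x_N) ⇒ 0.75x_N = 2.25, so x_N = 3.
Then x_C = 43.5 − 0.5·3 = 42.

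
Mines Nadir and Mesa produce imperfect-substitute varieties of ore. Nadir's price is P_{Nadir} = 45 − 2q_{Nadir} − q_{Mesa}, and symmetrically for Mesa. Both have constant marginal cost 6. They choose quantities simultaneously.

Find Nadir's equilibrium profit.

Mine Nadir's profit: π = q_{Nadir}(45 − 2q_{Nadir} − q_{Mesa}) − 6q_{Nadir}.
∂π/∂q_{Nadir} = 39 − 4q_{Nadir} − q_{Mesa} = 0 ⇒ q_{Nadir} = 9.75 − 0.25q_{Mesa}.
Setting q_{Nadir} = q_{Mesa} in the reaction function: q_{Nadir} = 9.75 − 0.25q_{Nadir}, so q_{Nadir} = 9.75 / 1.25 = 7.8.
P_{Nadir} = 45 − 2·7.8 − 7.8 = 21.6.
Profit = (21.6 − 6)·7.8 = 121.68.

121.68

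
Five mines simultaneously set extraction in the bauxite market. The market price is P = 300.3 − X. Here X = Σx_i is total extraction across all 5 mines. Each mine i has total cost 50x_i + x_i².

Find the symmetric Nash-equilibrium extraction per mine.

A representative mine's profit is π_i = x_i(300.3 − X) − 50x_i − x_i², with X = x_i + Σ_{j≠i} x_j.
First-order condition: 250.3 − 4x_i − Σ_{j≠i} x_j = 0.
In a symmetric equilibrium every mine chooses the same x, so Σ_{j≠i} x_j = 4x. The condition becomes 250.3 − 8x = 0, giving x = 250.3/8 = 31.2875.

31.2875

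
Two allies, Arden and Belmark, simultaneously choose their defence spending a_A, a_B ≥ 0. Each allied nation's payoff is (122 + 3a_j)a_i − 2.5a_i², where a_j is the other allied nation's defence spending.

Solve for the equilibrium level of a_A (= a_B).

61

Arden's payoff is (122 + 3a_B)a_A − 2.5a_A².
∂π/∂a_A = 122 + 3a_B − 5a_A = 0, so a_A = 24.4 + 0.6a_B.
Setting a_A = a_B in the reaction function: a_A = 24.4 + 0.6a_A, so a_A = 24.4 / 0.4 = 61.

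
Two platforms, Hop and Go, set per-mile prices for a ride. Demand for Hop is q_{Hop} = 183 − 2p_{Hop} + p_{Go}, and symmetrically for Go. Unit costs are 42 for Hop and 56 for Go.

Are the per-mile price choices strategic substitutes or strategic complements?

Hop's profit: π = (p_{Hop} − 42)(183 − 2p_{Hop} + p_{Go}).
∂π/∂p_{Hop} = 267 − 4p_{Hop} + p_{Go} = 0 ⇒ p_{Hop} = 66.75 + 0.25p_{Go}.
The best-response slope dp_{Hop}/dp_{Go} = 0.25 > 0: the reaction function is upward-sloping, so the choices are strategic complements.

strategic complements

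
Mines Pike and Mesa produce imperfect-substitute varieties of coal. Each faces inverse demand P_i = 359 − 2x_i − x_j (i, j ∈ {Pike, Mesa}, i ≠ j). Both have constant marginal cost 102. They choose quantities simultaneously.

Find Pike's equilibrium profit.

Mine Pike's profit: π = x_{Pike}(359 − 2x_{Pike} − x_{Mesa}) − 102x_{Pike}.
∂π/∂x_{Pike} = 257 − 4x_{Pike} − x_{Mesa} = 0 ⇒ x_{Pike} = 64.25 − 0.25x_{Mesa}.
By symmetry x_{Mesa} = x_{Pike}; substituting into the reaction function, 1.25x_{Pike} = 64.25 and x_{Pike} = 51.4.
P_{Pike} = 359 − 2·51.4 − 51.4 = 204.8.
Profit = (204.8 − 102)·51.4 = 5283.92.

5283.92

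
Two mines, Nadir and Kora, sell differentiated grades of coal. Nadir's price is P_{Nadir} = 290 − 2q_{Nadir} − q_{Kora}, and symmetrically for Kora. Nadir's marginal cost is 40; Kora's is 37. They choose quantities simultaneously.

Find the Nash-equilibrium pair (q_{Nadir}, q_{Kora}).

Mine Nadir's profit: π = q_{Nadir}(290 − 2q_{Nadir} − q_{Kora}) − 40q_{Nadir}.
∂π/∂q_{Nadir} = 250 − 4q_{Nadir} − q_{Kora} = 0 ⇒ q_{Nadir} = 62.5 − 0.25q_{Kora}.
Similarly q_{Kora} = 63.25 − 0.25q_{Nadir}.
Plugging q_{Kora} into Nadir's best response: q_{Nadir} = 62.5 − 0.25(63.25 − 0.25q_{Nadir}) ⇒ 0.9375q_{Nadir} = 46.6875, so q_{Nadir} = 49.8.
Then q_{Kora} = 63.25 − 0.25·49.8 = 50.8.

49.8, 50.8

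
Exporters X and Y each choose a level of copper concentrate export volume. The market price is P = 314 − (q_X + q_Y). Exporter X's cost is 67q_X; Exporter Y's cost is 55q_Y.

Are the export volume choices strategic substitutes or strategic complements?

strategic substitutes

Exporter X's profit: π = q_X(314 − (q_X + q_Y)) − 67q_X.
∂π/∂q_X = 247 − 2q_X − q_Y = 0, so q_X = 123.5 − 0.5q_Y.
The best-response slope dq_X/dq_Y = −0.5 < 0: the reaction function is downward-sloping, so the choices are strategic substitutes.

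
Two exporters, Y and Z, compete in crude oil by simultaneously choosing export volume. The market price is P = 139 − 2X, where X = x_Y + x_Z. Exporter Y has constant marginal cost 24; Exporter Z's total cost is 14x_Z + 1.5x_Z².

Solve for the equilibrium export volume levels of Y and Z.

Exporter Y's profit: π = x_Y(139 − 2(x_Y + x_Z)) − 24x_Y.
∂π/∂x_Y = 115 − 4x_Y − 2x_Z = 0, so x_Y = 28.75 − 0.5x_Z.
For Z: ∂π/∂x_Z = 125 − 7x_Z − 2x_Y = 0 ⇒ x_Z = 125/7 − (2/7)x_Y.
Plugging x_Z into Y's best response: x_Y = 28.75 − 0.5(125/7 − (2/7)x_Y) ⇒ (6/7)x_Y = 555/28, so x_Y = 23.125.
Then x_Z = 125/7 − (2/7)·23.125 = 11.25.

23.125, 11.25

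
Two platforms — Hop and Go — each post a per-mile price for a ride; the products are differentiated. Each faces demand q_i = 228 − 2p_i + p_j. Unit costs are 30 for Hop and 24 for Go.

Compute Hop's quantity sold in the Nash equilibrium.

Hop's profit: π = (p_{Hop} − 30)(228 − 2p_{Hop} + p_{Go}).
∂π/∂p_{Hop} = 288 − 4p_{Hop} + p_{Go} = 0 ⇒ p_{Hop} = 72 + 0.25p_{Go}.
Similarly p_{Go} = 69 + 0.25p_{Hop}.
Substituting the second reaction function into the first: p_{Hop} = 72 + 0.25(69 + 0.25p_{Hop}), which gives 0.9375p_{Hop} = 89.25 ⇒ p_{Hop} = 95.2.
Then p_{Go} = 69 + 0.25·95.2 = 92.8.
q_{Hop} = 228 − 2·95.2 + 92.8 = 130.4.

130.4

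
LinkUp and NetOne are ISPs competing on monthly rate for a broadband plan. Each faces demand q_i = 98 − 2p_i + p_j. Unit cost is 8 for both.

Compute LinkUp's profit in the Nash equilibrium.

1800

LinkUp's profit: π = (p_{LinkUp} − 8)(98 − 2p_{LinkUp} + p_{NetOne}).
∂π/∂p_{LinkUp} = 114 − 4p_{LinkUp} + p_{NetOne} = 0 ⇒ p_{LinkUp} = 28.5 + 0.25p_{NetOne}.
Setting p_{LinkUp} = p_{NetOne} in the reaction function: p_{LinkUp} = 28.5 + 0.25p_{LinkUp}, so p_{LinkUp} = 28.5 / 0.75 = 38.
q_{LinkUp} = 98 − 2·38 + 38 = 60.
Profit = (38 − 8)·60 = 1800.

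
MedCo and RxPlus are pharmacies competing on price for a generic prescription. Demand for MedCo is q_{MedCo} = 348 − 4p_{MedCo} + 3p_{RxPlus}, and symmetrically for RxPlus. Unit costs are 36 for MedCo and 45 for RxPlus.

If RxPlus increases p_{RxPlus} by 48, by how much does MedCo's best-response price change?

18

MedCo's profit: π = (p_{MedCo} − 36)(348 − 4p_{MedCo} + 3p_{RxPlus}).
∂π/∂p_{MedCo} = 492 − 8p_{MedCo} + 3p_{RxPlus} = 0 ⇒ p_{MedCo} = 61.5 + 0.375p_{RxPlus}.
The reaction-function slope is 0.375, so a 48-unit rise in p_{RxPlus} moves p_{MedCo} by 0.375 × 48 = 18. MedCo's best response rises — the actions are strategic complements.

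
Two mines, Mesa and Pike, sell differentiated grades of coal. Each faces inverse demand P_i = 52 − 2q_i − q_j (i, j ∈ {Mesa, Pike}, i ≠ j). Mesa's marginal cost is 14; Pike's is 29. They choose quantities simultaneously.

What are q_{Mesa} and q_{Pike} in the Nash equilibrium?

8.6, 3.6

Mine Mesa's profit: π = q_{Mesa}(52 − 2q_{Mesa} − q_{Pike}) − 14q_{Mesa}.
∂π/∂q_{Mesa} = 38 − 4q_{Mesa} − q_{Pike} = 0 ⇒ q_{Mesa} = 9.5 − 0.25q_{Pike}.
Similarly q_{Pike} = 5.75 − 0.25q_{Mesa}.
Plugging q_{Pike} into Mesa's best response: q_{Mesa} = 9.5 − 0.25(5.75 − 0.25q_{Mesa}) ⇒ 0.9375q_{Mesa} = 8.0625, so q_{Mesa} = 8.6.
Then q_{Pike} = 5.75 − 0.25·8.6 = 3.6.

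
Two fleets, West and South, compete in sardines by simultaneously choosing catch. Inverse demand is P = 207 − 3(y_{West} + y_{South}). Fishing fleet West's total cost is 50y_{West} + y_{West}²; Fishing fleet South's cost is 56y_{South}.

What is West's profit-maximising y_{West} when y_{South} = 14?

14.375

Fishing fleet West's profit: π = y_{West}(207 − 3(y_{West} + y_{South})) − 50y_{West} − y_{West}².
∂π/∂y_{West} = 157 − 8y_{West} − 3y_{South} = 0, so y_{West} = 19.625 − 0.375y_{South}.
At y_{South} = 14: y_{West} = 19.625 − 0.375·14 = 14.375.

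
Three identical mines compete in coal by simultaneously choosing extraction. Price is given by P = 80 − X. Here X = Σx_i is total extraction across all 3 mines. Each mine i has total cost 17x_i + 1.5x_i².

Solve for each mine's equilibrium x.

A representative mine's profit is π_i = x_i(80 − X) − 17x_i − 1.5x_i², with X = x_i + Σ_{j≠i} x_j.
First-order condition: 63 − 5x_i − Σ_{j≠i} x_j = 0.
Imposing symmetry (x_j = x for all j) turns Σ_{j≠i} x_j into 2x, so 63 = 7x and x = 9.

9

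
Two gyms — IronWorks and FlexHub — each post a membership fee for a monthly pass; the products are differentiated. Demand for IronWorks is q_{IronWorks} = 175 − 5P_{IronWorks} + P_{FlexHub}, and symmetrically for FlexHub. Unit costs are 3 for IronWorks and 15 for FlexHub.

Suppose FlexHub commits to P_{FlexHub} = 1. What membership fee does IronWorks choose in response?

IronWorks's profit: π = (P_{IronWorks} − 3)(175 − 5P_{IronWorks} + P_{FlexHub}).
∂π/∂P_{IronWorks} = 190 − 10P_{IronWorks} + P_{FlexHub} = 0 ⇒ P_{IronWorks} = 19 + 0.1P_{FlexHub}.
At P_{FlexHub} = 1: P_{IronWorks} = 19 + 0.1·1 = 19.1.

19.1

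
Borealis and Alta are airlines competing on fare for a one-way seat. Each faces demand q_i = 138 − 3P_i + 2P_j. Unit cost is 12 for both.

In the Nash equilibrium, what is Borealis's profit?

Borealis's profit: π = (P_{Borealis} − 12)(138 − 3P_{Borealis} + 2P_{Alta}).
∂π/∂P_{Borealis} = 174 − 6P_{Borealis} + 2P_{Alta} = 0 ⇒ P_{Borealis} = 29 + (1/3)P_{Alta}.
By symmetry P_{Alta} = P_{Borealis}; substituting into the reaction function, (2/3)P_{Borealis} = 29 and P_{Borealis} = 43.5.
q_{Borealis} = 138 − 3·43.5 + 2·43.5 = 94.5.
Profit = (43.5 − 12)·94.5 = 2976.75.

2976.75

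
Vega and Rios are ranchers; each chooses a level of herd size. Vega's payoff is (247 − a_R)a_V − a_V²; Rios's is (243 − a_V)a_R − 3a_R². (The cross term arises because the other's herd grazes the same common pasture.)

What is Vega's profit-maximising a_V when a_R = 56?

95.5

Expanding Vega's payoff: 247a_V − a_Ra_V − a_V².
∂π/∂a_V = 247 − a_R − 2a_V = 0, so a_V = 123.5 − 0.5a_R.
At a_R = 56: a_V = 123.5 − 0.5·56 = 95.5.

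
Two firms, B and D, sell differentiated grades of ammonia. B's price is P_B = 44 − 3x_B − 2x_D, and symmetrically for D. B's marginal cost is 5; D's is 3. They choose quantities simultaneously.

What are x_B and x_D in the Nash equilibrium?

Firm B's profit: π = x_B(44 − 3x_B − 2x_D) − 5x_B.
∂π/∂x_B = 39 − 6x_B − 2x_D = 0 ⇒ x_B = 6.5 − (1/3)x_D.
Similarly x_D = 41/6 − (1/3)x_B.
Substituting the second reaction function into the first: x_B = 6.5 − (1/3)(41/6 − (1/3)x_B), which gives (8/9)x_B = 38/9 ⇒ x_B = 4.75.
Then x_D = 41/6 − (1/3)·4.75 = 5.25.

4.75, 5.25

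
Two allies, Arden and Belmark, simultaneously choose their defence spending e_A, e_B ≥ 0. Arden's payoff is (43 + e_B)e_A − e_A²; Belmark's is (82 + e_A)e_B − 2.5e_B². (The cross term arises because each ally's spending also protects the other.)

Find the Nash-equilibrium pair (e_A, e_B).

33, 23

Expanding Arden's payoff: 43e_A + e_Be_A − e_A².
∂π/∂e_A = 43 + e_B − 2e_A = 0, so e_A = 21.5 + 0.5e_B.
Likewise for Belmark: e_B = 16.4 + 0.2e_A.
Substituting the second reaction function into the first: e_A = 21.5 + 0.5(16.4 + 0.2e_A), which gives 0.9e_A = 29.7 ⇒ e_A = 33.
Then e_B = 16.4 + 0.2·33 = 23.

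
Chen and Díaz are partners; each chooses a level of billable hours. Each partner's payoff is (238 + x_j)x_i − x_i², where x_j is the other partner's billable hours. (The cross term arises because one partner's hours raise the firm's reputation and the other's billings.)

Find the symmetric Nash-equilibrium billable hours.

238

Chen's payoff is (238 + x_D)x_C − x_C².
∂π/∂x_C = 238 + x_D − 2x_C = 0, so x_C = 119 + 0.5x_D.
By symmetry x_D = x_C; substituting into the reaction function, 0.5x_C = 119 and x_C = 238.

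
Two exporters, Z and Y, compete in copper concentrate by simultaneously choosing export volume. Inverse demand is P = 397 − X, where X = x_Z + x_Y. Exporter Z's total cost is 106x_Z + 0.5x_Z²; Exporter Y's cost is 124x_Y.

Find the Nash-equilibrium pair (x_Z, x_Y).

61.8, 105.6

Exporter Z's profit: π = x_Z(397 − (x_Z + x_Y)) − 106x_Z − 0.5x_Z².
∂π/∂x_Z = 291 − 3x_Z − x_Y = 0, so x_Z = 97 − (1/3)x_Y.
For Y: ∂π/∂x_Y = 273 − 2x_Y − x_Z = 0 ⇒ x_Y = 136.5 − 0.5x_Z.
Plugging x_Y into Z's best response: x_Z = 97 − (1/3)(136.5 − 0.5x_Z) ⇒ (5/6)x_Z = 51.5, so x_Z = 61.8.
Then x_Y = 136.5 − 0.5·61.8 = 105.6.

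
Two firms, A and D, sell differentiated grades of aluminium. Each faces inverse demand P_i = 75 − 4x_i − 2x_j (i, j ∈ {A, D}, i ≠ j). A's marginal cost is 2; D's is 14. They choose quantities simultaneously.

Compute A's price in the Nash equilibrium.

Firm A's profit: π = x_A(75 − 4x_A − 2x_D) − 2x_A.
∂π/∂x_A = 73 − 8x_A − 2x_D = 0 ⇒ x_A = 9.125 − 0.25x_D.
Similarly x_D = 7.625 − 0.25x_A.
Plugging x_D into A's best response: x_A = 9.125 − 0.25(7.625 − 0.25x_A) ⇒ 0.9375x_A = 231/32, so x_A = 7.7.
Then x_D = 7.625 − 0.25·7.7 = 5.7.
P_A = 75 − 4·7.7 − 2·5.7 = 32.8.

32.8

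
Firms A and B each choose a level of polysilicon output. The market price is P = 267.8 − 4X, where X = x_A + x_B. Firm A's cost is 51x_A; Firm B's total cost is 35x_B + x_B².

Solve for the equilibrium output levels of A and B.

19.325, 15.55

Firm A's profit: π = x_A(267.8 − 4(x_A + x_B)) − 51x_A.
∂π/∂x_A = 216.8 − 8x_A − 4x_B = 0, so x_A = 27.1 − 0.5x_B.
For B: ∂π/∂x_B = 232.8 − 10x_B − 4x_A = 0 ⇒ x_B = 23.28 − 0.4x_A.
Solving the two reaction functions simultaneously: (1 − (−0.5)(−0.4))x_A = 27.1 − 0.5·23.28, so 0.8x_A = 15.46 and x_A = 19.325.
Then x_B = 23.28 − 0.4·19.325 = 15.55.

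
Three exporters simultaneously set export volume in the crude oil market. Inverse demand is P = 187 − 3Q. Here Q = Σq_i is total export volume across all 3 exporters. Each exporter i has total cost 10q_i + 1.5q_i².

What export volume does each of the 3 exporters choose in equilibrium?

A representative exporter's profit is π_i = q_i(187 − 3Q) − 10q_i − 1.5q_i², with Q = q_i + Σ_{j≠i} q_j.
First-order condition: 177 − 9q_i − 3Σ_{j≠i} q_j = 0.
Imposing symmetry (q_j = q for all j) turns Σ_{j≠i} q_j into 2q, so 177 = 15q and q = 11.8.

11.8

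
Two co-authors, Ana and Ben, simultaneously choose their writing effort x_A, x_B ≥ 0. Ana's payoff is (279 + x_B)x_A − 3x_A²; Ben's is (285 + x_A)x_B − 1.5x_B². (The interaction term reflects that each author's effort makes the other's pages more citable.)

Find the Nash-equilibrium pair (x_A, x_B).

Expanding Ana's payoff: 279x_A + x_Bx_A − 3x_A².
∂π/∂x_A = 279 + x_B − 6x_A = 0, so x_A = 46.5 + (1/6)x_B.
Likewise for Ben: x_B = 95 + (1/3)x_A.
Plugging x_B into Ana's best response: x_A = 46.5 + (1/6)(95 + (1/3)x_A) ⇒ (17/18)x_A = 187/3, so x_A = 66.
Then x_B = 95 + (1/3)·66 = 117.

66, 117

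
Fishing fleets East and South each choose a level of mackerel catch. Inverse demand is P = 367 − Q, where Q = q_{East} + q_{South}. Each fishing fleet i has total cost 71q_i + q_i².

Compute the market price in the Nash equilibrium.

Fishing fleet East's profit: π = q_{East}(367 − (q_{East} + q_{South})) − 71q_{East} − q_{East}².
∂π/∂q_{East} = 296 − 4q_{East} − q_{South} = 0, so q_{East} = 74 − 0.25q_{South}.
Setting q_{East} = q_{South} in the reaction function: q_{East} = 74 − 0.25q_{East}, so q_{East} = 74 / 1.25 = 59.2.
Equilibrium price: P = 367 − 118.4 = 248.6.

248.6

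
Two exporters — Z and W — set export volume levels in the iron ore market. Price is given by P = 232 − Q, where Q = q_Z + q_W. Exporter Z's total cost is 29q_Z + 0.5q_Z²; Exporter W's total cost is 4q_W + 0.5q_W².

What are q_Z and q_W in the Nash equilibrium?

47.625, 60.125

Exporter Z's profit: π = q_Z(232 − (q_Z + q_W)) − 29q_Z − 0.5q_Z².
∂π/∂q_Z = 203 − 3q_Z − q_W = 0, so q_Z = 203/3 − (1/3)q_W.
By the same steps for W: q_W = 76 − (1/3)q_Z.
Substituting the second reaction function into the first: q_Z = 203/3 − (1/3)(76 − (1/3)q_Z), which gives (8/9)q_Z = 127/3 ⇒ q_Z = 47.625.
Then q_W = 76 − (1/3)·47.625 = 60.125.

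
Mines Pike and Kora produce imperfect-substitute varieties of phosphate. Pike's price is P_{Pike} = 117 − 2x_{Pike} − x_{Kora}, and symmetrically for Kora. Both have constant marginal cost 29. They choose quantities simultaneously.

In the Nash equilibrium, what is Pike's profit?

619.52

Mine Pike's profit: π = x_{Pike}(117 − 2x_{Pike} − x_{Kora}) − 29x_{Pike}.
∂π/∂x_{Pike} = 88 − 4x_{Pike} − x_{Kora} = 0 ⇒ x_{Pike} = 22 − 0.25x_{Kora}.
By symmetry x_{Kora} = x_{Pike}; substituting into the reaction function, 1.25x_{Pike} = 22 and x_{Pike} = 17.6.
P_{Pike} = 117 − 2·17.6 − 17.6 = 64.2.
Profit = (64.2 − 29)·17.6 = 619.52.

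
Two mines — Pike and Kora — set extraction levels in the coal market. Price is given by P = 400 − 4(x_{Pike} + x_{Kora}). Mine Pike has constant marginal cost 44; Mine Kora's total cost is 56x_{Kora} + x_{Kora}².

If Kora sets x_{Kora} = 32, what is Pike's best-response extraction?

Mine Pike's profit: π = x_{Pike}(400 − 4(x_{Pike} + x_{Kora})) − 44x_{Pike}.
∂π/∂x_{Pike} = 356 − 8x_{Pike} − 4x_{Kora} = 0, so x_{Pike} = 44.5 − 0.5x_{Kora}.
At x_{Kora} = 32: x_{Pike} = 44.5 − 0.5·32 = 28.5.

28.5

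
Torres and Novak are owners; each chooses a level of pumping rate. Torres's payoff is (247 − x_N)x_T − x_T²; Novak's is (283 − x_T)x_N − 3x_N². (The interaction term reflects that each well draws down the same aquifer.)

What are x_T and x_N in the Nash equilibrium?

Expanding Torres's payoff: 247x_T − x_Nx_T − x_T².
∂π/∂x_T = 247 − x_N − 2x_T = 0, so x_T = 123.5 − 0.5x_N.
Likewise for Novak: x_N = 283/6 − (1/6)x_T.
Plugging x_N into Torres's best response: x_T = 123.5 − 0.5(283/6 − (1/6)x_T) ⇒ (11/12)x_T = 1199/12, so x_T = 109.
Then x_N = 283/6 − (1/6)·109 = 29.

109, 29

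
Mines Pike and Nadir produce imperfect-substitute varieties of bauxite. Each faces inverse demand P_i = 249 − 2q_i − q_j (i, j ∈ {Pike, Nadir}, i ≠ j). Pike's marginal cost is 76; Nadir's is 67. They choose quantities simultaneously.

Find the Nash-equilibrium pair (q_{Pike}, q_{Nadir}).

Mine Pike's profit: π = q_{Pike}(249 − 2q_{Pike} − q_{Nadir}) − 76q_{Pike}.
∂π/∂q_{Pike} = 173 − 4q_{Pike} − q_{Nadir} = 0 ⇒ q_{Pike} = 43.25 − 0.25q_{Nadir}.
Similarly q_{Nadir} = 45.5 − 0.25q_{Pike}.
Solving the two reaction functions simultaneously: (1 − (−0.25)(−0.25))q_{Pike} = 43.25 − 0.25·45.5, so 0.9375q_{Pike} = 31.875 and q_{Pike} = 34.
Then q_{Nadir} = 45.5 − 0.25·34 = 37.

34, 37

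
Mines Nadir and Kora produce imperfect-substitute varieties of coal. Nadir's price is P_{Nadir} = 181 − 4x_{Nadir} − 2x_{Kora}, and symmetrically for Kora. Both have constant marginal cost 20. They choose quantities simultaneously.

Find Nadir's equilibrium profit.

1036.84

Mine Nadir's profit: π = x_{Nadir}(181 − 4x_{Nadir} − 2x_{Kora}) − 20x_{Nadir}.
∂π/∂x_{Nadir} = 161 − 8x_{Nadir} − 2x_{Kora} = 0 ⇒ x_{Nadir} = 20.125 − 0.25x_{Kora}.
By symmetry x_{Kora} = x_{Nadir}; substituting into the reaction function, 1.25x_{Nadir} = 20.125 and x_{Nadir} = 16.1.
P_{Nadir} = 181 − 4·16.1 − 2·16.1 = 84.4.
Profit = (84.4 − 20)·16.1 = 1036.84.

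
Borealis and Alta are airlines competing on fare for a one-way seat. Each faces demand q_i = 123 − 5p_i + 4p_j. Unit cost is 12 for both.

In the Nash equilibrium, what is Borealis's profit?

Borealis's profit: π = (p_{Borealis} − 12)(123 − 5p_{Borealis} + 4p_{Alta}).
∂π/∂p_{Borealis} = 183 − 10p_{Borealis} + 4p_{Alta} = 0 ⇒ p_{Borealis} = 18.3 + 0.4p_{Alta}.
The game is symmetric, so in equilibrium p_{Alta} = p_{Borealis}: the reaction function gives 0.6p_{Borealis} = 18.3, hence p_{Borealis} = 30.5.
q_{Borealis} = 123 − 5·30.5 + 4·30.5 = 92.5.
Profit = (30.5 − 12)·92.5 = 1711.25.

1711.25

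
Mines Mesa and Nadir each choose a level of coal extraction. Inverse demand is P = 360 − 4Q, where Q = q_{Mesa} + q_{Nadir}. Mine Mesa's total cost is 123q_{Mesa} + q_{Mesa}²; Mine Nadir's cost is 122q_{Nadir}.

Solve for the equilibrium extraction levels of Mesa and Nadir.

14.75, 22.375

Mine Mesa's profit: π = q_{Mesa}(360 − 4(q_{Mesa} + q_{Nadir})) − 123q_{Mesa} − q_{Mesa}².
∂π/∂q_{Mesa} = 237 − 10q_{Mesa} − 4q_{Nadir} = 0, so q_{Mesa} = 23.7 − 0.4q_{Nadir}.
For Nadir: ∂π/∂q_{Nadir} = 238 − 8q_{Nadir} − 4q_{Mesa} = 0 ⇒ q_{Nadir} = 29.75 − 0.5q_{Mesa}.
Solving the two reaction functions simultaneously: (1 − (−0.4)(−0.5))q_{Mesa} = 23.7 − 0.4·29.75, so 0.8q_{Mesa} = 11.8 and q_{Mesa} = 14.75.
Then q_{Nadir} = 29.75 − 0.5·14.75 = 22.375.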